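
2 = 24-22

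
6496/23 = 6496/23 = 282.43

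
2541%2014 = 527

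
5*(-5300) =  - 26500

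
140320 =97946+42374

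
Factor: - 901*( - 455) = 409955=   5^1*7^1*13^1*17^1*53^1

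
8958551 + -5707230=3251321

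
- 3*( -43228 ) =129684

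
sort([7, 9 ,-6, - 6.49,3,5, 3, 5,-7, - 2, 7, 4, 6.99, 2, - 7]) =[ - 7,-7,  -  6.49, -6,-2, 2 , 3, 3,  4,5, 5, 6.99, 7,7 , 9]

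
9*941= 8469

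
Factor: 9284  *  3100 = 28780400 = 2^4*5^2*11^1*31^1*211^1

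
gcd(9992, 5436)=4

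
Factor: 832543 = 101^1*8243^1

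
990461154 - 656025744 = 334435410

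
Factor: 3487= 11^1*317^1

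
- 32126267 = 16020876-48147143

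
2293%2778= 2293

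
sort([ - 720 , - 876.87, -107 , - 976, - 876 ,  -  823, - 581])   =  [ - 976, - 876.87,-876, - 823,-720, - 581, - 107 ] 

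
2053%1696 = 357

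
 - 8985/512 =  - 8985/512 = - 17.55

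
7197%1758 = 165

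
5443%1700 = 343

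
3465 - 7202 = -3737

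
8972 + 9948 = 18920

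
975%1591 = 975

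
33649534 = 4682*7187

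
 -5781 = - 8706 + 2925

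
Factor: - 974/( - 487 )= 2^1=2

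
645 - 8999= - 8354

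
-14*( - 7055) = 98770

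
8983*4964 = 44591612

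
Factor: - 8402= - 2^1*4201^1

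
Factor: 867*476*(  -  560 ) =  - 231107520 = - 2^6*3^1*5^1*  7^2*17^3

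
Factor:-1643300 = - 2^2 * 5^2*  16433^1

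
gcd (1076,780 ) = 4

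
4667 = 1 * 4667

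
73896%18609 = 18069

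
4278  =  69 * 62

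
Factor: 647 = 647^1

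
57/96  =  19/32 = 0.59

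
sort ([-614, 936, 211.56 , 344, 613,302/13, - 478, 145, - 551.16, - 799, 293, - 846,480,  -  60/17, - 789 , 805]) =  [ - 846 , - 799, - 789, -614,-551.16, - 478, - 60/17,  302/13, 145, 211.56, 293, 344,480,613, 805, 936]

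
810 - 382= 428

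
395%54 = 17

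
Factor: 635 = 5^1*127^1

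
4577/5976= 4577/5976 = 0.77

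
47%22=3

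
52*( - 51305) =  - 2667860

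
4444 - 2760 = 1684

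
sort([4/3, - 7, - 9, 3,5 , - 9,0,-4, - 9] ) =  [ - 9, - 9, - 9, - 7 , - 4, 0, 4/3, 3, 5]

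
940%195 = 160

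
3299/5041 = 3299/5041 = 0.65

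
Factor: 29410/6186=14705/3093  =  3^ (  -  1 )* 5^1*17^1*173^1* 1031^( - 1)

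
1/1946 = 1/1946 = 0.00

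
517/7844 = 517/7844 = 0.07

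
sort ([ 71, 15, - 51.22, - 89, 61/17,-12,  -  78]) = [- 89, - 78, - 51.22 ,  -  12, 61/17, 15,71]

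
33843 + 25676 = 59519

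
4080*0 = 0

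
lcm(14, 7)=14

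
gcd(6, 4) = 2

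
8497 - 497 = 8000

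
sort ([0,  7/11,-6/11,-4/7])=[ - 4/7, - 6/11, 0, 7/11 ]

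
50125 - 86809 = -36684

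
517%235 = 47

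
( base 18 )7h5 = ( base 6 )15535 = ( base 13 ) 1235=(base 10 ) 2579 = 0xa13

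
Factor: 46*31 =2^1*23^1*31^1   =  1426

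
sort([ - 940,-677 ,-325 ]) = [ - 940, - 677,-325 ] 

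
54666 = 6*9111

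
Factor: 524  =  2^2*131^1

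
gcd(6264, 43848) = 6264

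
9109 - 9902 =-793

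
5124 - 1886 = 3238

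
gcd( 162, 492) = 6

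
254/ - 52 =-5+3/26 = - 4.88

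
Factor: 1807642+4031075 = 5838717 = 3^1*151^1*12889^1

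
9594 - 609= 8985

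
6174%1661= 1191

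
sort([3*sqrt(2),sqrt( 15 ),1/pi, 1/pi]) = [ 1/pi,  1/pi, sqrt( 15 ),3 * sqrt(2)]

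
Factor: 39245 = 5^1 *47^1  *  167^1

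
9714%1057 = 201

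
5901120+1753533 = 7654653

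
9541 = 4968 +4573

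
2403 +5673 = 8076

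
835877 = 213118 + 622759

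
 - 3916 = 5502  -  9418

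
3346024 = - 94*( - 35596)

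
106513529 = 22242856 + 84270673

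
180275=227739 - 47464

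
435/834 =145/278= 0.52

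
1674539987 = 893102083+781437904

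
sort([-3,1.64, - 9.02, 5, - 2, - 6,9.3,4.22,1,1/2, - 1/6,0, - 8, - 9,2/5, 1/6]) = [-9.02, -9, - 8,-6, - 3,-2, -1/6,  0, 1/6,2/5,1/2, 1,1.64,4.22 , 5, 9.3]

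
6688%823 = 104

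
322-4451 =-4129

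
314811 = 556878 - 242067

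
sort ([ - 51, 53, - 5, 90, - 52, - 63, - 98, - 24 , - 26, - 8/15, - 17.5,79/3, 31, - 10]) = [ - 98, - 63, - 52  , - 51, -26, - 24, - 17.5,-10 , - 5,  -  8/15, 79/3, 31, 53,90]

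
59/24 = 59/24 = 2.46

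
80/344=10/43 = 0.23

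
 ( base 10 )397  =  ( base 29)DK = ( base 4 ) 12031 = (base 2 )110001101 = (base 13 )247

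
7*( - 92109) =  - 644763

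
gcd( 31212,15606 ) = 15606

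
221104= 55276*4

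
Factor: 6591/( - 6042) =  - 2197/2014 = - 2^(-1)*13^3 * 19^(- 1)*53^( - 1)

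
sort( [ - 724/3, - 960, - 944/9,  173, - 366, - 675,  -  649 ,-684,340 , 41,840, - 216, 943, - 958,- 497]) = [ - 960, - 958, - 684,  -  675, - 649, - 497, - 366, - 724/3, - 216, - 944/9, 41,  173,  340,840,943]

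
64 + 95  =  159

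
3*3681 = 11043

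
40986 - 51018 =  - 10032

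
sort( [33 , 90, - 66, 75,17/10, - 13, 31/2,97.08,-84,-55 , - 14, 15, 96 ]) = [-84 , - 66, - 55, - 14, - 13,  17/10, 15,31/2, 33,75, 90, 96, 97.08]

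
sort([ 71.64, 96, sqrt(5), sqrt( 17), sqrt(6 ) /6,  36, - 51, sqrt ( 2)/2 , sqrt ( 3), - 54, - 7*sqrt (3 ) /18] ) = [ - 54 ,-51, - 7*sqrt ( 3 )/18, sqrt( 6)/6 , sqrt( 2)/2, sqrt( 3 ), sqrt ( 5 ), sqrt(17 ),36,  71.64,96 ] 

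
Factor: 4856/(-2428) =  - 2^1 = - 2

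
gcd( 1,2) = 1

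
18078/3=6026 =6026.00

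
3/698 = 3/698 = 0.00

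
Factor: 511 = 7^1 * 73^1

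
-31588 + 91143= 59555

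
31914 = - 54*( - 591) 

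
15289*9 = 137601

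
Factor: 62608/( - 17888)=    - 7/2=- 2^( - 1)*7^1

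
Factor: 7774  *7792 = 60575008 = 2^5*13^2 * 23^1*487^1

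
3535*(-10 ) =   -  35350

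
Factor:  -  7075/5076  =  - 2^(-2)*3^( - 3)*5^2*47^( - 1)*283^1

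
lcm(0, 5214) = 0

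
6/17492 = 3/8746 = 0.00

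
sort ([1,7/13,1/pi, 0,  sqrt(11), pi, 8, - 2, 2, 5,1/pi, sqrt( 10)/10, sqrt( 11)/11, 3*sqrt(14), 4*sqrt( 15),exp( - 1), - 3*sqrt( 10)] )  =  [ - 3*sqrt( 10), -2, 0, sqrt (11)/11,sqrt( 10)/10, 1/pi,1/pi, exp (-1)  ,  7/13 , 1,2, pi,sqrt (11), 5,8 , 3*sqrt(14),4*sqrt( 15) ] 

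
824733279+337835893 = 1162569172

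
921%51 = 3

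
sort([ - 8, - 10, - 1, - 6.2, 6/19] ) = [ - 10,  -  8, - 6.2, - 1, 6/19 ]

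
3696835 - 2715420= 981415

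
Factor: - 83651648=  - 2^6*1307057^1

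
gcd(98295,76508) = 1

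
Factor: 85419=3^2*9491^1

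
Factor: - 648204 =-2^2*3^1*19^1*2843^1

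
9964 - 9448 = 516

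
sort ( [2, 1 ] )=[ 1, 2]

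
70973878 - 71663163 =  - 689285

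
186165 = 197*945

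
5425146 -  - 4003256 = 9428402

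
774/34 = 22  +  13/17 = 22.76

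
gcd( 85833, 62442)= 9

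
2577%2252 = 325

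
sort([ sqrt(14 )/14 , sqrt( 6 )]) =[sqrt( 14 )/14, sqrt(6)] 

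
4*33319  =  133276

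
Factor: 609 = 3^1*  7^1 * 29^1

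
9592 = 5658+3934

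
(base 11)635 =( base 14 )3C8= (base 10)764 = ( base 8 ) 1374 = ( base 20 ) 1i4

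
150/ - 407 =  - 1 + 257/407 = -0.37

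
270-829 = - 559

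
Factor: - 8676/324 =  - 241/9 = - 3^( - 2 ) * 241^1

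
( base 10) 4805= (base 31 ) 500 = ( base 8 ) 11305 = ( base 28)63H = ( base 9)6528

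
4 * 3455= 13820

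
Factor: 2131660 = 2^2 *5^1*53^1*2011^1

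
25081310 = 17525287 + 7556023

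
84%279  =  84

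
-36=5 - 41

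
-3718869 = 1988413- 5707282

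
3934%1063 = 745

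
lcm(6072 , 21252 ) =42504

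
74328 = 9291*8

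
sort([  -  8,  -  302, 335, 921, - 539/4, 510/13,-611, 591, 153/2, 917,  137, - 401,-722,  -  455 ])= [ - 722, - 611,- 455,-401,  -  302,  -  539/4,-8, 510/13,153/2,137, 335  ,  591, 917,921] 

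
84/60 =1 + 2/5=1.40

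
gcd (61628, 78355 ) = 1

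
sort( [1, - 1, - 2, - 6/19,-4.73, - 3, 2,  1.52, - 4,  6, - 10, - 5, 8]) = [ - 10,-5, - 4.73, - 4,  -  3,- 2, -1,-6/19,1, 1.52,2,6, 8]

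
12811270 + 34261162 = 47072432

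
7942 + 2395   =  10337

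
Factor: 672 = 2^5*3^1*7^1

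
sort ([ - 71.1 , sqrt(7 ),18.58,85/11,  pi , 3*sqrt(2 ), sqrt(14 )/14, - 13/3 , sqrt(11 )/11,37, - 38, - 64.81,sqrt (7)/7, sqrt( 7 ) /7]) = [ - 71.1, -64.81 ,-38, - 13/3, sqrt(14 )/14, sqrt(11 )/11, sqrt(7 ) /7,sqrt( 7 ) /7, sqrt(7), pi,3*sqrt(2 ),  85/11,  18.58, 37]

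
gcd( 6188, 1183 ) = 91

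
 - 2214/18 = -123 =- 123.00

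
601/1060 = 601/1060 = 0.57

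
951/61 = 15 + 36/61= 15.59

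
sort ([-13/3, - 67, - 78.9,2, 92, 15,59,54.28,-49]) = [ - 78.9, - 67, - 49, - 13/3, 2,15,  54.28, 59, 92] 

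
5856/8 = 732 = 732.00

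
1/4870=1/4870 = 0.00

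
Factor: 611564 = 2^2*47^1*3253^1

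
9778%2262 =730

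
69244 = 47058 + 22186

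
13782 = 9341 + 4441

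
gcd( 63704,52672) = 8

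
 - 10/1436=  - 1 + 713/718 = - 0.01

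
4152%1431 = 1290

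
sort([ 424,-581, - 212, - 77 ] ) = [-581,-212,  -  77, 424 ] 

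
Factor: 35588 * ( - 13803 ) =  - 2^2 * 3^1*7^1*31^1* 41^1*43^1  *  107^1 = - 491221164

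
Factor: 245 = 5^1*7^2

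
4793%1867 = 1059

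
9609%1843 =394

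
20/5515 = 4/1103 = 0.00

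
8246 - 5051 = 3195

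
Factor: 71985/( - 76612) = - 2^( -2)*3^1*5^1* 107^( - 1 )*179^(-1 )*4799^1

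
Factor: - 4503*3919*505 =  - 8911864785 = - 3^1*5^1*19^1 * 79^1 *101^1*3919^1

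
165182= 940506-775324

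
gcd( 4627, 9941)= 1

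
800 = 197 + 603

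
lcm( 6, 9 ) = 18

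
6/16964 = 3/8482 = 0.00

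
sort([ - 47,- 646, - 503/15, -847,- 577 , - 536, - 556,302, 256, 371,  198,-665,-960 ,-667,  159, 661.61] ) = [ - 960,-847, - 667,-665, - 646, - 577, - 556, - 536, - 47, - 503/15,159,  198, 256,302,371,661.61 ] 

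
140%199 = 140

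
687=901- 214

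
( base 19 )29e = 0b1110001011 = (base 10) 907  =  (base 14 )48B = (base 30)107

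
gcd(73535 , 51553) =1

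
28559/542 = 52+375/542 = 52.69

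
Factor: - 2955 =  -3^1*5^1 * 197^1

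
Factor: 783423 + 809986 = 1593409^1 =1593409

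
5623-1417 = 4206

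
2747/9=305 + 2/9=305.22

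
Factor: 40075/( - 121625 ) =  - 229/695 = -5^( - 1)*  139^( - 1) * 229^1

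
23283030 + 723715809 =746998839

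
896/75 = 11 + 71/75 = 11.95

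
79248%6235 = 4428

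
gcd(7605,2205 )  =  45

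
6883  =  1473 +5410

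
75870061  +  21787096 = 97657157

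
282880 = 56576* 5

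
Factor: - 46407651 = - 3^1*31^2*16097^1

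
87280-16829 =70451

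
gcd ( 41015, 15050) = 5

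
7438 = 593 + 6845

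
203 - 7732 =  - 7529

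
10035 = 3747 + 6288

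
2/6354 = 1/3177  =  0.00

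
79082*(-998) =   -  78923836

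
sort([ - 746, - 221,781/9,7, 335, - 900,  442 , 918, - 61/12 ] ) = [- 900  , - 746, - 221, - 61/12, 7, 781/9,335,442,918 ]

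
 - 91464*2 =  - 182928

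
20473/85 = 20473/85 = 240.86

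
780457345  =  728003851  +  52453494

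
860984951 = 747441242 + 113543709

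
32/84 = 8/21 = 0.38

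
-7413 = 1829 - 9242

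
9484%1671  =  1129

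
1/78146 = 1/78146 = 0.00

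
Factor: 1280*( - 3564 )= -2^10* 3^4*5^1*11^1 = - 4561920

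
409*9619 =3934171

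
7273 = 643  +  6630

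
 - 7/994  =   - 1  +  141/142 =-0.01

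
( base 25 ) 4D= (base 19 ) 5I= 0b1110001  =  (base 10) 113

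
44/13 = 44/13  =  3.38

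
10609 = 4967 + 5642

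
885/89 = 9  +  84/89 = 9.94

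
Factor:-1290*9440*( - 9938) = 121020988800 = 2^7*3^1*5^2*43^1*59^1 * 4969^1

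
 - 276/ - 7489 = 276/7489  =  0.04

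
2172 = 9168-6996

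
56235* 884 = 49711740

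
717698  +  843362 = 1561060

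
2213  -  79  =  2134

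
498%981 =498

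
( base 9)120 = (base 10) 99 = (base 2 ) 1100011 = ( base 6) 243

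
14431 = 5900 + 8531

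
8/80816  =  1/10102  =  0.00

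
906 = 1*906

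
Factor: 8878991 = 11^1*807181^1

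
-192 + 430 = 238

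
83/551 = 83/551 = 0.15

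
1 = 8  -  7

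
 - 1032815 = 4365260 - 5398075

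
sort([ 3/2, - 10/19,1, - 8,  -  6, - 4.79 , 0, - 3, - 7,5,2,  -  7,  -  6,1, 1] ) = [-8,  -  7,  -  7, - 6, - 6, - 4.79, - 3, - 10/19,0 , 1,1, 1,3/2 , 2,5]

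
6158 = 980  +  5178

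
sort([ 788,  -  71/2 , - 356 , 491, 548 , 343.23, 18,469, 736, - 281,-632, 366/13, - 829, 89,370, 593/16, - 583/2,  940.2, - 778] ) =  [ - 829, - 778,  -  632, - 356, - 583/2,  -  281 , - 71/2, 18, 366/13, 593/16, 89, 343.23  ,  370,469,491 , 548,  736,788, 940.2 ]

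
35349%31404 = 3945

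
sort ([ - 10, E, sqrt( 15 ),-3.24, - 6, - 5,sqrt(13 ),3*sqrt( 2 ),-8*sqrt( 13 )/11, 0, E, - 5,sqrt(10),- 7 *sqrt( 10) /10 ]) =[ - 10, - 6,  -  5, - 5, - 3.24, - 8*sqrt( 13)/11, - 7*sqrt( 10)/10,0, E,E,  sqrt( 10 ), sqrt( 13 ), sqrt( 15), 3*sqrt( 2)]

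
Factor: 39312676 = 2^2*13^1*211^1*3583^1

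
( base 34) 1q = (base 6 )140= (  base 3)2020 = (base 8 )74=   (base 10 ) 60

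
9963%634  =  453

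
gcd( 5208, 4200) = 168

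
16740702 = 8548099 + 8192603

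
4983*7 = 34881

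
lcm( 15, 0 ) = 0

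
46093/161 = 46093/161 = 286.29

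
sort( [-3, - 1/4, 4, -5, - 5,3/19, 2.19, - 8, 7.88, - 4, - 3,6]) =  [ - 8, - 5, - 5, - 4 , - 3, - 3, - 1/4, 3/19,  2.19 , 4, 6,7.88] 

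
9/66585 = 3/22195 = 0.00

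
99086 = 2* 49543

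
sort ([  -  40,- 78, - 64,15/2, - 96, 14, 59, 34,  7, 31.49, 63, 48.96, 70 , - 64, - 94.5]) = [ - 96, - 94.5, - 78,  -  64, - 64, - 40, 7,  15/2, 14, 31.49, 34, 48.96, 59, 63, 70]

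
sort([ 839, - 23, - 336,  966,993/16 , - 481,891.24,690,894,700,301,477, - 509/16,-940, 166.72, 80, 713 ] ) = [ - 940, - 481, - 336,-509/16, - 23,993/16,  80,166.72,301, 477,690,700,713,839,891.24,  894, 966 ]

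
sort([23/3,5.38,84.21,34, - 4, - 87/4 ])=[ - 87/4 , - 4,5.38,23/3,34, 84.21]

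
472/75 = 472/75=   6.29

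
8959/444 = 20 + 79/444 = 20.18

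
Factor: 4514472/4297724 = 2^1*3^2*19^( - 1)*193^( - 1) * 293^(  -  1)*62701^1 = 1128618/1074431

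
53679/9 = 5964 + 1/3 =5964.33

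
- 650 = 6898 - 7548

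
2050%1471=579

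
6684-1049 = 5635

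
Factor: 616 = 2^3* 7^1*11^1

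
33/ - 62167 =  - 33/62167 = - 0.00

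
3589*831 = 2982459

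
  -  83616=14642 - 98258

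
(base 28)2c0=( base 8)3560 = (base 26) 2l6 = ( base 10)1904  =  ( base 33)1ON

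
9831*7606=74774586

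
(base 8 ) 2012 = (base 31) 12B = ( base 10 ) 1034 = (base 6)4442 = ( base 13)617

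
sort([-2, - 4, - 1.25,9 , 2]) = [ -4, - 2, - 1.25, 2,9 ] 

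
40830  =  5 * 8166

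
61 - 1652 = -1591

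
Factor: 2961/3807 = 7/9 = 3^(-2)*7^1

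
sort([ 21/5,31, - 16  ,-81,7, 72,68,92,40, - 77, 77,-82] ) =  [-82,-81, - 77, - 16, 21/5, 7 , 31 , 40 , 68,72, 77,92 ] 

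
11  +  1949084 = 1949095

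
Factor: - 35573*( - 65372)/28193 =2^2*11^( - 2 )*59^1*233^( - 1)*277^1*35573^1 =2325478156/28193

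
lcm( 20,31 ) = 620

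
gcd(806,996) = 2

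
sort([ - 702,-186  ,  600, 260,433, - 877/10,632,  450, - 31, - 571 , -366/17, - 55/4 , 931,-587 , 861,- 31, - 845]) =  [ -845,-702 ,  -  587,-571,  -  186, - 877/10, - 31, - 31,-366/17,-55/4, 260,433,450, 600, 632,  861 , 931]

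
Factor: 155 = 5^1*31^1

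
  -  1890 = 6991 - 8881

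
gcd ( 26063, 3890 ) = 389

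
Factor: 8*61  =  488 = 2^3*61^1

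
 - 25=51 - 76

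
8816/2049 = 4 + 620/2049 = 4.30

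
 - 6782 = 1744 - 8526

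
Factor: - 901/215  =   - 5^( - 1)*17^1 * 43^(-1 ) *53^1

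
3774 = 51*74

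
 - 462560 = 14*( - 33040)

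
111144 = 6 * 18524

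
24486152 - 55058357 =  - 30572205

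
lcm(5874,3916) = 11748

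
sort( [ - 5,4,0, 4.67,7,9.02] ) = [ - 5, 0,4,4.67, 7,9.02]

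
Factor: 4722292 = 2^2*31^1*38083^1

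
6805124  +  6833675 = 13638799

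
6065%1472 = 177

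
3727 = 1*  3727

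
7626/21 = 363 + 1/7 = 363.14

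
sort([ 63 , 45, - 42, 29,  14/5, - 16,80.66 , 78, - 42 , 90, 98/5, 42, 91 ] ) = [ - 42, - 42 , -16,  14/5, 98/5, 29,42,  45, 63, 78,80.66,90, 91]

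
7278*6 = 43668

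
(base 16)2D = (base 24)1l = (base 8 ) 55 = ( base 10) 45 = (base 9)50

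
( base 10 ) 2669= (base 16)a6d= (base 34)2AH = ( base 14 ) D89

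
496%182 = 132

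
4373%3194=1179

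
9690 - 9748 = - 58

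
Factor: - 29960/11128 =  - 5^1 * 7^1*13^( - 1) = - 35/13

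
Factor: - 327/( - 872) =3/8 = 2^(-3)*3^1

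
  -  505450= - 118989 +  - 386461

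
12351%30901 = 12351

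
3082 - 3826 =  - 744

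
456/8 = 57 = 57.00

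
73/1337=73/1337=0.05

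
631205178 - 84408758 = 546796420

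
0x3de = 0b1111011110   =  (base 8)1736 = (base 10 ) 990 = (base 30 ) 130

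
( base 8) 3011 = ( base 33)1dr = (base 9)2106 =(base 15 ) 6d0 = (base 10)1545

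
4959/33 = 150  +  3/11 = 150.27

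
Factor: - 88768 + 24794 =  - 2^1 * 29^1*1103^1 = - 63974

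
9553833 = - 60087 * ( - 159) 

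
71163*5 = 355815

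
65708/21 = 65708/21 = 3128.95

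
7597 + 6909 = 14506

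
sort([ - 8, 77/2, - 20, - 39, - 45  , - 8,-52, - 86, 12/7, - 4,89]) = [ -86, - 52, - 45, - 39, - 20,  -  8, - 8,-4,12/7,77/2,89]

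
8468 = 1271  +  7197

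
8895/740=1779/148 = 12.02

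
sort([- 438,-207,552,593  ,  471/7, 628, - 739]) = [- 739, - 438,-207,471/7, 552,593,628 ] 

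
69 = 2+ 67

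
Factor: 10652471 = 3229^1*3299^1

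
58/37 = 1  +  21/37= 1.57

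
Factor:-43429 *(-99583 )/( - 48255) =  - 4324790107/48255 = - 3^( - 1)*5^(- 1)*11^2 *137^1*317^1*823^1 * 3217^( - 1 ) 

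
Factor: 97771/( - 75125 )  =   - 5^ ( - 3)*601^ (-1)*97771^1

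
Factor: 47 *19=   19^1*47^1 = 893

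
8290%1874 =794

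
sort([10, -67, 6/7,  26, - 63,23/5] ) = [ - 67, - 63, 6/7,  23/5,  10, 26]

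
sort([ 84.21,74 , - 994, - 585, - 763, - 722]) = [ - 994, - 763, - 722, - 585,74,84.21]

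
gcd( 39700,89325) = 9925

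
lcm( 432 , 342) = 8208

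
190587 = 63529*3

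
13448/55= 244 + 28/55 = 244.51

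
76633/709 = 108 +61/709 = 108.09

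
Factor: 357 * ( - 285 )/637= -3^2 * 5^1  *  7^(  -  1 ) * 13^(-1)*17^1 *19^1  =  - 14535/91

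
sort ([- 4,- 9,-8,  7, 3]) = [ - 9,-8,-4,3,7] 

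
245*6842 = 1676290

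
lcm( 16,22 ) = 176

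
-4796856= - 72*66623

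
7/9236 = 7/9236 = 0.00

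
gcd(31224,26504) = 8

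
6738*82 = 552516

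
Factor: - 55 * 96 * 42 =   -  221760 = -2^6*3^2 * 5^1*7^1 * 11^1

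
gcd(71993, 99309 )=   1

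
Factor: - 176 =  - 2^4*11^1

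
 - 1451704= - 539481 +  - 912223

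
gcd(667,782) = 23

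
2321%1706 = 615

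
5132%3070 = 2062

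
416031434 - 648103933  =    -  232072499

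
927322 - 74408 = 852914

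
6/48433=6/48433 = 0.00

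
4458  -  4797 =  - 339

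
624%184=72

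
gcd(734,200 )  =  2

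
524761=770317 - 245556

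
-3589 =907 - 4496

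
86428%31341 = 23746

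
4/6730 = 2/3365 = 0.00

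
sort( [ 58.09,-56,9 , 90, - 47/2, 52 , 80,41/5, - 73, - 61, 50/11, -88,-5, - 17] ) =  [ - 88,  -  73,  -  61,  -  56, - 47/2, - 17,- 5, 50/11, 41/5,9,52,58.09, 80, 90] 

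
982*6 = 5892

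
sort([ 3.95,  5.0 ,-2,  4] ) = [ - 2 , 3.95 , 4,5.0 ] 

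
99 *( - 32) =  - 3168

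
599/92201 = 599/92201 = 0.01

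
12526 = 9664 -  - 2862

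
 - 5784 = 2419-8203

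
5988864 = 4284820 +1704044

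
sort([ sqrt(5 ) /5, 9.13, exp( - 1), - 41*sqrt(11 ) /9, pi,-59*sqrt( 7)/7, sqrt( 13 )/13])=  [ - 59*sqrt(7)/7,- 41 *sqrt( 11)/9, sqrt(13)/13, exp( - 1), sqrt(5)/5, pi, 9.13] 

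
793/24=793/24   =  33.04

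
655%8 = 7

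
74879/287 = 260 + 37/41  =  260.90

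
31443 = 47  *669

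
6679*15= 100185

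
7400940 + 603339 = 8004279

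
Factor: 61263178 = 2^1*2711^1*11299^1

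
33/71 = 33/71 = 0.46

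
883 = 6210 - 5327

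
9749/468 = 9749/468  =  20.83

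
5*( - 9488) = - 47440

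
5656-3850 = 1806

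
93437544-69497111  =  23940433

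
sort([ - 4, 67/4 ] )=[ - 4,67/4] 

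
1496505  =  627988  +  868517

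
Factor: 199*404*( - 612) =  - 49202352 =- 2^4*3^2*17^1*101^1*199^1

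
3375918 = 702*4809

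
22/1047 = 22/1047 =0.02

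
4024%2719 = 1305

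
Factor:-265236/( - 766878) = 46/133 = 2^1 *7^(-1) * 19^( - 1)  *23^1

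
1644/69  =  23 + 19/23 = 23.83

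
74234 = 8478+65756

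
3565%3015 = 550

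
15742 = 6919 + 8823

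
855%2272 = 855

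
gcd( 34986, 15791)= 1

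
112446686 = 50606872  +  61839814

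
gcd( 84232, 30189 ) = 1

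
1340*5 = 6700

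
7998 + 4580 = 12578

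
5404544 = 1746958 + 3657586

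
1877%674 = 529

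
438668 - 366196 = 72472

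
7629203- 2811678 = 4817525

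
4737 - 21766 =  - 17029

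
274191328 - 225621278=48570050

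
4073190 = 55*74058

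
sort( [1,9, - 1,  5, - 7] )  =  [ - 7,-1,1,5,9] 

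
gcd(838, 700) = 2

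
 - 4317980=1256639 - 5574619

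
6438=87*74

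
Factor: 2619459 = 3^4 * 73^1*443^1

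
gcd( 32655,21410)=5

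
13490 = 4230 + 9260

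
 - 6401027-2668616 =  -9069643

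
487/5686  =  487/5686  =  0.09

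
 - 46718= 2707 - 49425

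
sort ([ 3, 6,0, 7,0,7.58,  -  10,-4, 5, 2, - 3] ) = [  -  10, - 4, - 3,0,0,2,  3,5,6,7 , 7.58]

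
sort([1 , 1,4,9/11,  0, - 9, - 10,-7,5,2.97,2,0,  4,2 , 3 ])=[-10, - 9, - 7,0,0,9/11,1 , 1, 2 , 2,2.97 , 3, 4,  4,5 ]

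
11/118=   11/118=0.09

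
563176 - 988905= - 425729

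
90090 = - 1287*(-70)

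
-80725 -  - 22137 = -58588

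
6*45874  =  275244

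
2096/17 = 123+5/17 = 123.29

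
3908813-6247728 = -2338915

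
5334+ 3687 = 9021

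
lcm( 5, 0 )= 0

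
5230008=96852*54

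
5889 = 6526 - 637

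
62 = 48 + 14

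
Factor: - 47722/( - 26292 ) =2^( - 1 ) *3^( - 1)*7^( - 1)*107^1*223^1*313^( - 1) =23861/13146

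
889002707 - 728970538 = 160032169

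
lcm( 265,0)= 0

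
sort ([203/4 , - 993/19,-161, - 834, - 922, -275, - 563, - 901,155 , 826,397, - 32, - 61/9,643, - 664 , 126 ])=[ - 922, - 901,-834, - 664,  -  563,  -  275, - 161, - 993/19, - 32, - 61/9, 203/4,126, 155,397, 643,  826] 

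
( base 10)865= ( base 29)10O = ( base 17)2gf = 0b1101100001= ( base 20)235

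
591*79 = 46689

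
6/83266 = 3/41633 = 0.00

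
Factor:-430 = -2^1* 5^1*43^1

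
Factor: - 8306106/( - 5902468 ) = 2^(-1 )*3^1*11^(-1)*13^(-1 )*17^( - 1 ) *607^( - 1)  *  1384351^1 =4153053/2951234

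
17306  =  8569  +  8737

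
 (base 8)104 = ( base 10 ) 68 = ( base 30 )28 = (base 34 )20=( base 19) 3b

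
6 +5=11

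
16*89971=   1439536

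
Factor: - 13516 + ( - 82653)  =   - 96169=- 17^1*5657^1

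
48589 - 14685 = 33904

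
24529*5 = 122645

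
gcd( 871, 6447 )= 1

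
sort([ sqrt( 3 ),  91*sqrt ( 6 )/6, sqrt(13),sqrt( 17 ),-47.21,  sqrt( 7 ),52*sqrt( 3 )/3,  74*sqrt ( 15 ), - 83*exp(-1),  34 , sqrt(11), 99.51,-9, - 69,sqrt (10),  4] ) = [ - 69,-47.21,-83*exp( - 1 ),-9,sqrt(3) , sqrt(7 ),sqrt( 10),  sqrt( 11), sqrt( 13),  4, sqrt(17 ),52*sqrt( 3) /3  ,  34 , 91 *sqrt( 6 )/6,99.51, 74*sqrt( 15 ) ]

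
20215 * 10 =202150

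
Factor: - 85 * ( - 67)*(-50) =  - 2^1*5^3 *17^1*67^1 = -284750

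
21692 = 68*319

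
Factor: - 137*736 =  - 2^5*23^1*137^1 = -100832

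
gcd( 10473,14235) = 3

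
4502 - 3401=1101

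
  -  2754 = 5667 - 8421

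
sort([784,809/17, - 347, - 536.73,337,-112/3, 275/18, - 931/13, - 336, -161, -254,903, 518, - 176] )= [ - 536.73,-347, - 336,-254,-176,-161,  -  931/13,-112/3,275/18,  809/17,337,518, 784,903] 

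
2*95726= 191452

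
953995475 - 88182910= 865812565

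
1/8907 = 1/8907 = 0.00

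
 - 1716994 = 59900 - 1776894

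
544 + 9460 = 10004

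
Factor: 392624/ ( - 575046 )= - 424/621=-  2^3 *3^ ( - 3) * 23^( -1 )*53^1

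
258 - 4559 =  - 4301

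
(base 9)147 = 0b1111100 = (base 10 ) 124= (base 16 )7c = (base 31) 40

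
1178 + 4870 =6048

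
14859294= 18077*822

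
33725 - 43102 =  - 9377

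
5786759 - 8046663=-2259904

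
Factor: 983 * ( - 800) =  - 2^5*5^2*983^1 = - 786400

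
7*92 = 644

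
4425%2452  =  1973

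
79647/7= 79647/7 = 11378.14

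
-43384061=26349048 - 69733109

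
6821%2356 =2109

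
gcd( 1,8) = 1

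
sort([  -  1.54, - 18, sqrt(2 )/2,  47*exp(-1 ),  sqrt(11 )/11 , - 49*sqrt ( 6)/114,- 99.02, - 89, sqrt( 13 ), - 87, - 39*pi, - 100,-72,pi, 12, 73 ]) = [ - 39*pi, - 100,- 99.02, - 89, - 87, - 72,-18, - 1.54, - 49*sqrt(6 )/114,sqrt( 11)/11,sqrt ( 2) /2, pi, sqrt ( 13 ), 12,47* exp( -1),73]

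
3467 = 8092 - 4625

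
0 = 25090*0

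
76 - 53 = 23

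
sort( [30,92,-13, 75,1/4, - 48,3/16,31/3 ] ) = [-48, - 13, 3/16, 1/4, 31/3, 30,75,92 ] 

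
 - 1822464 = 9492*(  -  192) 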